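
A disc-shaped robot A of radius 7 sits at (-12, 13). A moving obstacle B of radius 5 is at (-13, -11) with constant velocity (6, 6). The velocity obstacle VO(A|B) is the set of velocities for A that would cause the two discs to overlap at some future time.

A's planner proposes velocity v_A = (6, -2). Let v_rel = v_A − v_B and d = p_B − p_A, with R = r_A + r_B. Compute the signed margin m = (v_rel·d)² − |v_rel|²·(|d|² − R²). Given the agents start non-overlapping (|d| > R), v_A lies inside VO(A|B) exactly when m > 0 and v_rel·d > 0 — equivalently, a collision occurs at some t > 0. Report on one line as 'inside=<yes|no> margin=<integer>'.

d = (-1, -24),  |d|² = 577;  R = 7+5 = 12,  c = 577−12² = 433
v_rel = (0, -8),  |v_rel|² = 64;  v_rel·d = (0)·(-1) + (-8)·(-24) = 192
64·t² − 384·t + 433 = 0  ⇒  m = 192² − 64·433 = 9152
m = 9152 > 0,  v_rel·d = 192 > 0  ⇒  inside

inside=yes margin=9152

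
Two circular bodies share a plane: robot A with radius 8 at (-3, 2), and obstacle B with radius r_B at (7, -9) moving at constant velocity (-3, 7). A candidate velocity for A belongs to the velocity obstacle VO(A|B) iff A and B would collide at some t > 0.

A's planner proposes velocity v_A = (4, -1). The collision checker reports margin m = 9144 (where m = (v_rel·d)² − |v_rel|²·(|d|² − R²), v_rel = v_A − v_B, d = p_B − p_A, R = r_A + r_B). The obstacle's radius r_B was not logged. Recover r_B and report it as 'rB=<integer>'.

m = 9144
d = (10, -11);  v_rel = (7, -8),  |v_rel|² = 113
v_rel×d = (7)·(-11) − (-8)·(10) = 3
since m = R²·113 − 3²:  R² = (9 + 9144) / 113 = 81
R = √81 = 9  ⇒  r_B = 9 − 8 = 1

rB=1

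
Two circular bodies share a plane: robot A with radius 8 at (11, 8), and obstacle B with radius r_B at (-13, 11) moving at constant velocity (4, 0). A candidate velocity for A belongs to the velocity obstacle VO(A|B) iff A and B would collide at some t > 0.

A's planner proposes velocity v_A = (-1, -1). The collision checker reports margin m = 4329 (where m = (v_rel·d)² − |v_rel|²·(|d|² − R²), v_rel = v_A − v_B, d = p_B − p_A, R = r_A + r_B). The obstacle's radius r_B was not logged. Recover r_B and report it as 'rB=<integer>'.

m = 4329
d = (-24, 3);  v_rel = (-5, -1),  |v_rel|² = 26
v_rel×d = (-5)·(3) − (-1)·(-24) = -39
since m = R²·26 − (-39)²:  R² = (1521 + 4329) / 26 = 225
R = √225 = 15  ⇒  r_B = 15 − 8 = 7

rB=7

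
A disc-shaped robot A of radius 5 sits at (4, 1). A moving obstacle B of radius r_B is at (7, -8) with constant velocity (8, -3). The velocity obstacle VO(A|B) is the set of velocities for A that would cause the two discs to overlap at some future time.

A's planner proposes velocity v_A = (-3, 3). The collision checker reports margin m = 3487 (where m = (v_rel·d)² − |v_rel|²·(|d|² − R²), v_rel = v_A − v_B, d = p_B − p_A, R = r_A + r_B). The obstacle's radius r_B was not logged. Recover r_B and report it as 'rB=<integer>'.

m = 3487
d = (3, -9);  v_rel = (-11, 6),  |v_rel|² = 157
v_rel×d = (-11)·(-9) − (6)·(3) = 81
since m = R²·157 − 81²:  R² = (6561 + 3487) / 157 = 64
R = √64 = 8  ⇒  r_B = 8 − 5 = 3

rB=3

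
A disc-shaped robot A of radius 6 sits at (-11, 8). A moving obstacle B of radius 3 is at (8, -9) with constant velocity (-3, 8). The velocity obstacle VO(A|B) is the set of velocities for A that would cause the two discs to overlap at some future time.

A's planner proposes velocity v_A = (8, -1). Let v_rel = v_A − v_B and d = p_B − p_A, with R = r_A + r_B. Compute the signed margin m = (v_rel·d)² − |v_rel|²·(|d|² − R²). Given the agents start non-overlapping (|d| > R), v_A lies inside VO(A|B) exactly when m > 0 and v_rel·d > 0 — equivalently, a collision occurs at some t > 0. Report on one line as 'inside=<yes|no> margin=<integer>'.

d = (19, -17),  |d|² = 650;  R = 6+3 = 9,  c = 650−9² = 569
v_rel = (11, -9),  |v_rel|² = 202;  v_rel·d = (11)·(19) + (-9)·(-17) = 362
202·t² − 724·t + 569 = 0  ⇒  m = 362² − 202·569 = 16106
m = 16106 > 0,  v_rel·d = 362 > 0  ⇒  inside

inside=yes margin=16106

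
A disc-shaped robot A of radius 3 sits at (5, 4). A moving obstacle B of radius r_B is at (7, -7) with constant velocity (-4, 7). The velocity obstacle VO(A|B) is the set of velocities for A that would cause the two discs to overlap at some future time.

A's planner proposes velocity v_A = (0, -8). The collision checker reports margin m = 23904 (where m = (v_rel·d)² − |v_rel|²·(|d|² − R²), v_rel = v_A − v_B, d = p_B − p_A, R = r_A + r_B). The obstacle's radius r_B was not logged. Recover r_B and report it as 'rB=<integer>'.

m = 23904
d = (2, -11);  v_rel = (4, -15),  |v_rel|² = 241
v_rel×d = (4)·(-11) − (-15)·(2) = -14
since m = R²·241 − (-14)²:  R² = (196 + 23904) / 241 = 100
R = √100 = 10  ⇒  r_B = 10 − 3 = 7

rB=7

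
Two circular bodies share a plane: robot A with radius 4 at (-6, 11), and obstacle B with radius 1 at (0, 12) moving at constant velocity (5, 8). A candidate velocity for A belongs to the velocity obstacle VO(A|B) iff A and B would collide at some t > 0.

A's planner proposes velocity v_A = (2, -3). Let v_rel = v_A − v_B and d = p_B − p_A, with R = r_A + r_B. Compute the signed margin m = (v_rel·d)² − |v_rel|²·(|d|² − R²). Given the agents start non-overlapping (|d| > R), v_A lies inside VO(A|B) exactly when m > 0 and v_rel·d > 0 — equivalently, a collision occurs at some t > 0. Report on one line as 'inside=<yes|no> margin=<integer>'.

d = (6, 1),  |d|² = 37;  R = 4+1 = 5,  c = 37−5² = 12
v_rel = (-3, -11),  |v_rel|² = 130;  v_rel·d = (-3)·(6) + (-11)·(1) = -29
130·t² + 58·t + 12 = 0  ⇒  m = (-29)² − 130·12 = -719
m = -719 < 0,  v_rel·d = -29 < 0  ⇒  outside

inside=no margin=-719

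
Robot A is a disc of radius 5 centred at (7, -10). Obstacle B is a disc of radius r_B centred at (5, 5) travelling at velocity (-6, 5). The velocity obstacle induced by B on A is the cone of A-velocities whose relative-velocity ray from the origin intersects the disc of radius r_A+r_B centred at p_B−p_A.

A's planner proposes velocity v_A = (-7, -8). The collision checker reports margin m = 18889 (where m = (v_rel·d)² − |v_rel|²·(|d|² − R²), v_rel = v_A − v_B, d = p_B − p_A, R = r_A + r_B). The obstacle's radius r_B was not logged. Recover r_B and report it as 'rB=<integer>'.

m = 18889
d = (-2, 15);  v_rel = (-1, -13),  |v_rel|² = 170
v_rel×d = (-1)·(15) − (-13)·(-2) = -41
since m = R²·170 − (-41)²:  R² = (1681 + 18889) / 170 = 121
R = √121 = 11  ⇒  r_B = 11 − 5 = 6

rB=6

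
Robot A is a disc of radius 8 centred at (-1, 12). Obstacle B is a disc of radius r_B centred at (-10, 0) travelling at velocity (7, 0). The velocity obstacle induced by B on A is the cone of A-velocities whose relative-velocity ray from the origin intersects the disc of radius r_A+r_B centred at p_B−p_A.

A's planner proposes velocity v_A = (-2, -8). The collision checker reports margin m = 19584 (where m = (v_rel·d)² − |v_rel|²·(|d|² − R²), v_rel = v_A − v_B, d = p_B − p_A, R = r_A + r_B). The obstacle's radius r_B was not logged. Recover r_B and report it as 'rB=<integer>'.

m = 19584
d = (-9, -12);  v_rel = (-9, -8),  |v_rel|² = 145
v_rel×d = (-9)·(-12) − (-8)·(-9) = 36
since m = R²·145 − 36²:  R² = (1296 + 19584) / 145 = 144
R = √144 = 12  ⇒  r_B = 12 − 8 = 4

rB=4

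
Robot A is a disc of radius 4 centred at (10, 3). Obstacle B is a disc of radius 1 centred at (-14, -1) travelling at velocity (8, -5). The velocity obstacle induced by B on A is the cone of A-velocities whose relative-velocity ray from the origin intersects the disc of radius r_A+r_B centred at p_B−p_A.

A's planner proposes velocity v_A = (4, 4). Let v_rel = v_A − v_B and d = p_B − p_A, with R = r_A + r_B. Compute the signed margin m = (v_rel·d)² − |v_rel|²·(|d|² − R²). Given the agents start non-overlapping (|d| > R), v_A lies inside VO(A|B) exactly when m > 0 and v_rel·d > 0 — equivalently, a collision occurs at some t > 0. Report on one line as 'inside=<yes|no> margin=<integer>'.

d = (-24, -4),  |d|² = 592;  R = 4+1 = 5,  c = 592−5² = 567
v_rel = (-4, 9),  |v_rel|² = 97;  v_rel·d = (-4)·(-24) + (9)·(-4) = 60
97·t² − 120·t + 567 = 0  ⇒  m = 60² − 97·567 = -51399
m = -51399 < 0,  v_rel·d = 60 > 0  ⇒  outside

inside=no margin=-51399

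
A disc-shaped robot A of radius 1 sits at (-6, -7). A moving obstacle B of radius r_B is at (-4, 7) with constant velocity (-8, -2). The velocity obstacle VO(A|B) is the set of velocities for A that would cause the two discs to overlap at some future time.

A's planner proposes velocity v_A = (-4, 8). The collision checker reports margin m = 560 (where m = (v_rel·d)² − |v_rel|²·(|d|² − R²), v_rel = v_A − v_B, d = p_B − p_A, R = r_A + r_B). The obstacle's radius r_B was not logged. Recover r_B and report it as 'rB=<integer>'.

m = 560
d = (2, 14);  v_rel = (4, 10),  |v_rel|² = 116
v_rel×d = (4)·(14) − (10)·(2) = 36
since m = R²·116 − 36²:  R² = (1296 + 560) / 116 = 16
R = √16 = 4  ⇒  r_B = 4 − 1 = 3

rB=3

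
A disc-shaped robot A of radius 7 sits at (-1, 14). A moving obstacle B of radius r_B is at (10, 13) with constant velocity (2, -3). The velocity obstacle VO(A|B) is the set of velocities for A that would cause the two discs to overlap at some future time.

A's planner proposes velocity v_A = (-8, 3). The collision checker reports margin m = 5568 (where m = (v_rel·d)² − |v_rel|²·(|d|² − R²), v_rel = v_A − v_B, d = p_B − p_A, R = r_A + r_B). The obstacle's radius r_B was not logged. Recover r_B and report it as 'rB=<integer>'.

m = 5568
d = (11, -1);  v_rel = (-10, 6),  |v_rel|² = 136
v_rel×d = (-10)·(-1) − (6)·(11) = -56
since m = R²·136 − (-56)²:  R² = (3136 + 5568) / 136 = 64
R = √64 = 8  ⇒  r_B = 8 − 7 = 1

rB=1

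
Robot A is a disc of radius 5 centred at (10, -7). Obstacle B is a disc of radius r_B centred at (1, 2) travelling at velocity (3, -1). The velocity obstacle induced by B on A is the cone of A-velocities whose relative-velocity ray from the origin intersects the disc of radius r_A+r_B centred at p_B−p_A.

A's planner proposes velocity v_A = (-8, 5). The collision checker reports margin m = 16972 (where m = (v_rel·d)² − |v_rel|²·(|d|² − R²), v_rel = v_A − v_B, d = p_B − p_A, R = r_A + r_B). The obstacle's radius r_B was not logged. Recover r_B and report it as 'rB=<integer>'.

m = 16972
d = (-9, 9);  v_rel = (-11, 6),  |v_rel|² = 157
v_rel×d = (-11)·(9) − (6)·(-9) = -45
since m = R²·157 − (-45)²:  R² = (2025 + 16972) / 157 = 121
R = √121 = 11  ⇒  r_B = 11 − 5 = 6

rB=6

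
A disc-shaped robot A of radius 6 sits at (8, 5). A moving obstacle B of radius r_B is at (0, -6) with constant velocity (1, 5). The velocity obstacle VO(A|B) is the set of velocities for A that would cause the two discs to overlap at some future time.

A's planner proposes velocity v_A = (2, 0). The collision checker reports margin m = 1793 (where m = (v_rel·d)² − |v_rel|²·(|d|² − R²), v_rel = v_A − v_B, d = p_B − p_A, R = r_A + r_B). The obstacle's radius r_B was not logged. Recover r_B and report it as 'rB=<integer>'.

m = 1793
d = (-8, -11);  v_rel = (1, -5),  |v_rel|² = 26
v_rel×d = (1)·(-11) − (-5)·(-8) = -51
since m = R²·26 − (-51)²:  R² = (2601 + 1793) / 26 = 169
R = √169 = 13  ⇒  r_B = 13 − 6 = 7

rB=7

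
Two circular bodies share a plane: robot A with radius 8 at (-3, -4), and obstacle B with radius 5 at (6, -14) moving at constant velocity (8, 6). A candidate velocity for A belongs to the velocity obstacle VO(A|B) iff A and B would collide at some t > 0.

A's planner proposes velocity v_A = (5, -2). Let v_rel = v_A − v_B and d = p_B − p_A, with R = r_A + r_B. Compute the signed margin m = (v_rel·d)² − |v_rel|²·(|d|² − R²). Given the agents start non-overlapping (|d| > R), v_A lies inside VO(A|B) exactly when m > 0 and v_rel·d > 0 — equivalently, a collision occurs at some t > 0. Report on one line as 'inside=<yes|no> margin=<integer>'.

d = (9, -10),  |d|² = 181;  R = 8+5 = 13,  c = 181−13² = 12
v_rel = (-3, -8),  |v_rel|² = 73;  v_rel·d = (-3)·(9) + (-8)·(-10) = 53
73·t² − 106·t + 12 = 0  ⇒  m = 53² − 73·12 = 1933
m = 1933 > 0,  v_rel·d = 53 > 0  ⇒  inside

inside=yes margin=1933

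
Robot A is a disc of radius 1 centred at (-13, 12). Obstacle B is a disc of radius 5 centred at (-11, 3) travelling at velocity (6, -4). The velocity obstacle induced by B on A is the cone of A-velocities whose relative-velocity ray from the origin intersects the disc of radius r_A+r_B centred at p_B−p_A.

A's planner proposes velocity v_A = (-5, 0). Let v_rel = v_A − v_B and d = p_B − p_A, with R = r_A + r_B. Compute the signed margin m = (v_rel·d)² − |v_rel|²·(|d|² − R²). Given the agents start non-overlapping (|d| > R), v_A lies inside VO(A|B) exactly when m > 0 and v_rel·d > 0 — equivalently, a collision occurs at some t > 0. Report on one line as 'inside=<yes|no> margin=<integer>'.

d = (2, -9),  |d|² = 85;  R = 1+5 = 6,  c = 85−6² = 49
v_rel = (-11, 4),  |v_rel|² = 137;  v_rel·d = (-11)·(2) + (4)·(-9) = -58
137·t² + 116·t + 49 = 0  ⇒  m = (-58)² − 137·49 = -3349
m = -3349 < 0,  v_rel·d = -58 < 0  ⇒  outside

inside=no margin=-3349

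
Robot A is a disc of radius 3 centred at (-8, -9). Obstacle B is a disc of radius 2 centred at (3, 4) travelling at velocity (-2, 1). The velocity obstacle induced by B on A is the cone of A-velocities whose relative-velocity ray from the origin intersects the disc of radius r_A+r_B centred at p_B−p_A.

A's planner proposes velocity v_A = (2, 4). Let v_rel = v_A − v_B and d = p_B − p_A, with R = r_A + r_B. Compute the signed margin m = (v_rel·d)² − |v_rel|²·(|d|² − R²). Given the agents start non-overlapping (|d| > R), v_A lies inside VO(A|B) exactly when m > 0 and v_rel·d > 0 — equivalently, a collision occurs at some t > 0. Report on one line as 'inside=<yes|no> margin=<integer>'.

d = (11, 13),  |d|² = 290;  R = 3+2 = 5,  c = 290−5² = 265
v_rel = (4, 3),  |v_rel|² = 25;  v_rel·d = (4)·(11) + (3)·(13) = 83
25·t² − 166·t + 265 = 0  ⇒  m = 83² − 25·265 = 264
m = 264 > 0,  v_rel·d = 83 > 0  ⇒  inside

inside=yes margin=264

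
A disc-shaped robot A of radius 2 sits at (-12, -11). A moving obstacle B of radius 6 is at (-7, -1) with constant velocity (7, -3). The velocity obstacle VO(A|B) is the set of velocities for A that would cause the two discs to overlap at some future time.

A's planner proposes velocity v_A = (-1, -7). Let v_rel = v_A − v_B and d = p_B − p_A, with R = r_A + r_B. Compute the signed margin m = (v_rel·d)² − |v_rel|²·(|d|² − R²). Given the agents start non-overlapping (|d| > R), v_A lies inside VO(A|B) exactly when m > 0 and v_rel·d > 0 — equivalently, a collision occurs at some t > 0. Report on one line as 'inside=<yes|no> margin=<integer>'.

d = (5, 10),  |d|² = 125;  R = 2+6 = 8,  c = 125−8² = 61
v_rel = (-8, -4),  |v_rel|² = 80;  v_rel·d = (-8)·(5) + (-4)·(10) = -80
80·t² + 160·t + 61 = 0  ⇒  m = (-80)² − 80·61 = 1520
m = 1520 > 0,  v_rel·d = -80 < 0  ⇒  outside

inside=no margin=1520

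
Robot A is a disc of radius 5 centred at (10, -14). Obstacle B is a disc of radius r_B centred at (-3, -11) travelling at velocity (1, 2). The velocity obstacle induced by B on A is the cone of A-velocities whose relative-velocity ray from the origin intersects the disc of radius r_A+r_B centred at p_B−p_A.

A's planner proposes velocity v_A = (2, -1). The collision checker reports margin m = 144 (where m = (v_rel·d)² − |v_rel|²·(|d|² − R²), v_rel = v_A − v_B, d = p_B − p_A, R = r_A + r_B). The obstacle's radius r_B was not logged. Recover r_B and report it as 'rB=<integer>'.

m = 144
d = (-13, 3);  v_rel = (1, -3),  |v_rel|² = 10
v_rel×d = (1)·(3) − (-3)·(-13) = -36
since m = R²·10 − (-36)²:  R² = (1296 + 144) / 10 = 144
R = √144 = 12  ⇒  r_B = 12 − 5 = 7

rB=7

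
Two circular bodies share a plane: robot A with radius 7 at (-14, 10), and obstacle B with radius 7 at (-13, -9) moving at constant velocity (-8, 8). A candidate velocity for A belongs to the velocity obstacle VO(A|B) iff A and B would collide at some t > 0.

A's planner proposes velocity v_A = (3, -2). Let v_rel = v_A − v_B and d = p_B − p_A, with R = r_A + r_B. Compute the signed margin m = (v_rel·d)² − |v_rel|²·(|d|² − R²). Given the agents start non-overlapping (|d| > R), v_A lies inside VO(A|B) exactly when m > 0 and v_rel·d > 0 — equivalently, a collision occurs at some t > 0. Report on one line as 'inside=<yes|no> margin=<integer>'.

d = (1, -19),  |d|² = 362;  R = 7+7 = 14,  c = 362−14² = 166
v_rel = (11, -10),  |v_rel|² = 221;  v_rel·d = (11)·(1) + (-10)·(-19) = 201
221·t² − 402·t + 166 = 0  ⇒  m = 201² − 221·166 = 3715
m = 3715 > 0,  v_rel·d = 201 > 0  ⇒  inside

inside=yes margin=3715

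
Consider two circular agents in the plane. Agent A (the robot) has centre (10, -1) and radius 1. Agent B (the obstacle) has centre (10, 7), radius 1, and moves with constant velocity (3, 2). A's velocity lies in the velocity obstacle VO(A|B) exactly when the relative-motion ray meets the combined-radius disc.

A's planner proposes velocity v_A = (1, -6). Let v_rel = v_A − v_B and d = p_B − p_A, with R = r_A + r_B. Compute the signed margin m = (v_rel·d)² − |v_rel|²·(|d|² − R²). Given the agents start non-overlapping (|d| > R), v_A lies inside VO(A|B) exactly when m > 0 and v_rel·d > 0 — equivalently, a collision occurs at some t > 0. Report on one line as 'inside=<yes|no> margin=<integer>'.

d = (0, 8),  |d|² = 64;  R = 1+1 = 2,  c = 64−2² = 60
v_rel = (-2, -8),  |v_rel|² = 68;  v_rel·d = (-2)·(0) + (-8)·(8) = -64
68·t² + 128·t + 60 = 0  ⇒  m = (-64)² − 68·60 = 16
m = 16 > 0,  v_rel·d = -64 < 0  ⇒  outside

inside=no margin=16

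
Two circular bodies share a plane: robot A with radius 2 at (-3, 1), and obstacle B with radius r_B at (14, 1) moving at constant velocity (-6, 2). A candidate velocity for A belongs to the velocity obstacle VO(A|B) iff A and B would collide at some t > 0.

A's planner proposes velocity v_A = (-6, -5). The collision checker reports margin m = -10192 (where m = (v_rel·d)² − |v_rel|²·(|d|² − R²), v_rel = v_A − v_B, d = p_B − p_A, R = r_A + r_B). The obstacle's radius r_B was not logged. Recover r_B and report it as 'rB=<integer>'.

m = -10192
d = (17, 0);  v_rel = (0, -7),  |v_rel|² = 49
v_rel×d = (0)·(0) − (-7)·(17) = 119
since m = R²·49 − 119²:  R² = (14161 + -10192) / 49 = 81
R = √81 = 9  ⇒  r_B = 9 − 2 = 7

rB=7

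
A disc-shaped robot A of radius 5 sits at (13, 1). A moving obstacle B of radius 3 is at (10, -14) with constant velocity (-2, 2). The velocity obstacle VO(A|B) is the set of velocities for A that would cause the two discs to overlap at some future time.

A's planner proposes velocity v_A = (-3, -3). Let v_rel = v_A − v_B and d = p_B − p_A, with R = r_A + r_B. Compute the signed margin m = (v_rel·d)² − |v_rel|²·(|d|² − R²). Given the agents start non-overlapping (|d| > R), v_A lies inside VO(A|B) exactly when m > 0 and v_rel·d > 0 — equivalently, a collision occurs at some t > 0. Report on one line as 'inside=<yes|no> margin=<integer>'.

d = (-3, -15),  |d|² = 234;  R = 5+3 = 8,  c = 234−8² = 170
v_rel = (-1, -5),  |v_rel|² = 26;  v_rel·d = (-1)·(-3) + (-5)·(-15) = 78
26·t² − 156·t + 170 = 0  ⇒  m = 78² − 26·170 = 1664
m = 1664 > 0,  v_rel·d = 78 > 0  ⇒  inside

inside=yes margin=1664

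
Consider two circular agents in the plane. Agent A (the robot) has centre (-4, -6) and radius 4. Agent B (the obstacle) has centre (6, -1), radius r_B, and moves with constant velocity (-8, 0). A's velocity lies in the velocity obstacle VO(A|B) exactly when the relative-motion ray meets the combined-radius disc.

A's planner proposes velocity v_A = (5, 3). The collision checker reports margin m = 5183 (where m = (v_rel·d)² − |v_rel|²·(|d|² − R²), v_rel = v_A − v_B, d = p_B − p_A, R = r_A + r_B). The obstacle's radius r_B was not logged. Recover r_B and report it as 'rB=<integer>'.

m = 5183
d = (10, 5);  v_rel = (13, 3),  |v_rel|² = 178
v_rel×d = (13)·(5) − (3)·(10) = 35
since m = R²·178 − 35²:  R² = (1225 + 5183) / 178 = 36
R = √36 = 6  ⇒  r_B = 6 − 4 = 2

rB=2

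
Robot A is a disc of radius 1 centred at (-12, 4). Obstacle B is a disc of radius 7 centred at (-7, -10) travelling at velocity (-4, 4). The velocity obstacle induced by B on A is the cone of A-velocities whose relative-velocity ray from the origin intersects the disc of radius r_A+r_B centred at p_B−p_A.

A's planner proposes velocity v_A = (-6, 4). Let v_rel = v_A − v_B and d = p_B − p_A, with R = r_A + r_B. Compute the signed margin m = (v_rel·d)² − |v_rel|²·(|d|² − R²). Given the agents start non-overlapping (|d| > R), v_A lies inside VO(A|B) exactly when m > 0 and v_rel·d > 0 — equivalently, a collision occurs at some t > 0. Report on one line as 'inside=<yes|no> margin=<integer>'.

d = (5, -14),  |d|² = 221;  R = 1+7 = 8,  c = 221−8² = 157
v_rel = (-2, 0),  |v_rel|² = 4;  v_rel·d = (-2)·(5) + (0)·(-14) = -10
4·t² + 20·t + 157 = 0  ⇒  m = (-10)² − 4·157 = -528
m = -528 < 0,  v_rel·d = -10 < 0  ⇒  outside

inside=no margin=-528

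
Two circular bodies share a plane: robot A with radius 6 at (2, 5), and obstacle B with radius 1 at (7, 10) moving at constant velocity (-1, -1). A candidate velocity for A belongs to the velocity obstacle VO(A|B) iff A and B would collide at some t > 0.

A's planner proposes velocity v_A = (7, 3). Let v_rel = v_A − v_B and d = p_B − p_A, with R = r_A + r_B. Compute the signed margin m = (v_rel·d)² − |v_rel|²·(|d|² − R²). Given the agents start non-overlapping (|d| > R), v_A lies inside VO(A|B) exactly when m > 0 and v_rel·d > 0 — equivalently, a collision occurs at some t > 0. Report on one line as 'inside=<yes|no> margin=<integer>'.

d = (5, 5),  |d|² = 50;  R = 6+1 = 7,  c = 50−7² = 1
v_rel = (8, 4),  |v_rel|² = 80;  v_rel·d = (8)·(5) + (4)·(5) = 60
80·t² − 120·t + 1 = 0  ⇒  m = 60² − 80·1 = 3520
m = 3520 > 0,  v_rel·d = 60 > 0  ⇒  inside

inside=yes margin=3520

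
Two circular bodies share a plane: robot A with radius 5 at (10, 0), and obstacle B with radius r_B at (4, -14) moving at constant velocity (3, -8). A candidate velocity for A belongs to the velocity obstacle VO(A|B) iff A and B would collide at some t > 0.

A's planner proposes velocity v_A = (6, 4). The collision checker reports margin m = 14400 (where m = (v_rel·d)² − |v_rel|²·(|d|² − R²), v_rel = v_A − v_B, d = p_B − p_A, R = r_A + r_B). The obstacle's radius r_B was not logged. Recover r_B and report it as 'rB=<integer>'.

m = 14400
d = (-6, -14);  v_rel = (3, 12),  |v_rel|² = 153
v_rel×d = (3)·(-14) − (12)·(-6) = 30
since m = R²·153 − 30²:  R² = (900 + 14400) / 153 = 100
R = √100 = 10  ⇒  r_B = 10 − 5 = 5

rB=5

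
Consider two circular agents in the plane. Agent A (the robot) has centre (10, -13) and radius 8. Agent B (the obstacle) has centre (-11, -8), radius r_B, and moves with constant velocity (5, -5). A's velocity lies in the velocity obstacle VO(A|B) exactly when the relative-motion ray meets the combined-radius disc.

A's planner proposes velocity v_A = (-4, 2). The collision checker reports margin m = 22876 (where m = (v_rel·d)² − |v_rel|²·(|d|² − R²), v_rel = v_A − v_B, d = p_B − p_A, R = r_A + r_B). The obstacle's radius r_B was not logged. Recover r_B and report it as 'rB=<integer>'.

m = 22876
d = (-21, 5);  v_rel = (-9, 7),  |v_rel|² = 130
v_rel×d = (-9)·(5) − (7)·(-21) = 102
since m = R²·130 − 102²:  R² = (10404 + 22876) / 130 = 256
R = √256 = 16  ⇒  r_B = 16 − 8 = 8

rB=8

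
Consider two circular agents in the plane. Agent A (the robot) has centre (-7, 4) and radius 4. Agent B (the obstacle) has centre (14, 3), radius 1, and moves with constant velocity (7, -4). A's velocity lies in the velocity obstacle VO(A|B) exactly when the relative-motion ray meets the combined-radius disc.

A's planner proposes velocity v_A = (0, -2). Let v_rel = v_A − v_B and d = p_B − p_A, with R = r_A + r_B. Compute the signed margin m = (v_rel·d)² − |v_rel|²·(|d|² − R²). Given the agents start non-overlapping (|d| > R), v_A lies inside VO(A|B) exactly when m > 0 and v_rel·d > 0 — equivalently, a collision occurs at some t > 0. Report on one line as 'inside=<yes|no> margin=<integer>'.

d = (21, -1),  |d|² = 442;  R = 4+1 = 5,  c = 442−5² = 417
v_rel = (-7, 2),  |v_rel|² = 53;  v_rel·d = (-7)·(21) + (2)·(-1) = -149
53·t² + 298·t + 417 = 0  ⇒  m = (-149)² − 53·417 = 100
m = 100 > 0,  v_rel·d = -149 < 0  ⇒  outside

inside=no margin=100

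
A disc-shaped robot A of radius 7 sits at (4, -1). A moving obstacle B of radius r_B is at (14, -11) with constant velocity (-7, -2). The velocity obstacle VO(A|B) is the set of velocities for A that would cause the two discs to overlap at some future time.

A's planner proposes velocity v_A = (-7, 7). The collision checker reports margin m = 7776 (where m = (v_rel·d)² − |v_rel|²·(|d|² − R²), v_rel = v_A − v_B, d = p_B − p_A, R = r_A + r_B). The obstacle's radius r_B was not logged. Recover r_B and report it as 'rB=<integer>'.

m = 7776
d = (10, -10);  v_rel = (0, 9),  |v_rel|² = 81
v_rel×d = (0)·(-10) − (9)·(10) = -90
since m = R²·81 − (-90)²:  R² = (8100 + 7776) / 81 = 196
R = √196 = 14  ⇒  r_B = 14 − 7 = 7

rB=7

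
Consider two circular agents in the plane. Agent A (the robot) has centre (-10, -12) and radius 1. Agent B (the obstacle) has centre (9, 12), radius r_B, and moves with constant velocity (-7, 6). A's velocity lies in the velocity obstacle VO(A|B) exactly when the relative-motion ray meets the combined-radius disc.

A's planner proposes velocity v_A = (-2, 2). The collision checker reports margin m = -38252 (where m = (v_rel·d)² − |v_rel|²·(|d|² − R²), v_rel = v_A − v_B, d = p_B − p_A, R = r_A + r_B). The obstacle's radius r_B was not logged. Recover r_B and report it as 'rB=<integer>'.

m = -38252
d = (19, 24);  v_rel = (5, -4),  |v_rel|² = 41
v_rel×d = (5)·(24) − (-4)·(19) = 196
since m = R²·41 − 196²:  R² = (38416 + -38252) / 41 = 4
R = √4 = 2  ⇒  r_B = 2 − 1 = 1

rB=1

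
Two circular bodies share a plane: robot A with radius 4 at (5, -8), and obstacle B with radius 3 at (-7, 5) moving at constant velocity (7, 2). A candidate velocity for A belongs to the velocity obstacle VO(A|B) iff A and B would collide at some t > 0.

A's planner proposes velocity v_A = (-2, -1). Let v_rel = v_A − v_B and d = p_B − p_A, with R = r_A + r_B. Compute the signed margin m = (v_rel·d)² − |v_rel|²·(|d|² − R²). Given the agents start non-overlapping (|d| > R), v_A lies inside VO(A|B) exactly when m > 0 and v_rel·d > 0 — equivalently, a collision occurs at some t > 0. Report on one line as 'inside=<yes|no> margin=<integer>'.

d = (-12, 13),  |d|² = 313;  R = 4+3 = 7,  c = 313−7² = 264
v_rel = (-9, -3),  |v_rel|² = 90;  v_rel·d = (-9)·(-12) + (-3)·(13) = 69
90·t² − 138·t + 264 = 0  ⇒  m = 69² − 90·264 = -18999
m = -18999 < 0,  v_rel·d = 69 > 0  ⇒  outside

inside=no margin=-18999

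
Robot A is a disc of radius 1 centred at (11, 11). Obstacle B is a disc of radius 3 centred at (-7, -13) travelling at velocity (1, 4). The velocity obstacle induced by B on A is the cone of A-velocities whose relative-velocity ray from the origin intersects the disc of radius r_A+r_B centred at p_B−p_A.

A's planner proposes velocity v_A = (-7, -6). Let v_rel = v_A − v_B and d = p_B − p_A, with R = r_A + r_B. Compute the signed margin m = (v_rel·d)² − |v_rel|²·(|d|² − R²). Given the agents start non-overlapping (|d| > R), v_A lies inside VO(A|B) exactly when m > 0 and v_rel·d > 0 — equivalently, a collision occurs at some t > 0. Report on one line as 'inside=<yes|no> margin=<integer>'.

d = (-18, -24),  |d|² = 900;  R = 1+3 = 4,  c = 900−4² = 884
v_rel = (-8, -10),  |v_rel|² = 164;  v_rel·d = (-8)·(-18) + (-10)·(-24) = 384
164·t² − 768·t + 884 = 0  ⇒  m = 384² − 164·884 = 2480
m = 2480 > 0,  v_rel·d = 384 > 0  ⇒  inside

inside=yes margin=2480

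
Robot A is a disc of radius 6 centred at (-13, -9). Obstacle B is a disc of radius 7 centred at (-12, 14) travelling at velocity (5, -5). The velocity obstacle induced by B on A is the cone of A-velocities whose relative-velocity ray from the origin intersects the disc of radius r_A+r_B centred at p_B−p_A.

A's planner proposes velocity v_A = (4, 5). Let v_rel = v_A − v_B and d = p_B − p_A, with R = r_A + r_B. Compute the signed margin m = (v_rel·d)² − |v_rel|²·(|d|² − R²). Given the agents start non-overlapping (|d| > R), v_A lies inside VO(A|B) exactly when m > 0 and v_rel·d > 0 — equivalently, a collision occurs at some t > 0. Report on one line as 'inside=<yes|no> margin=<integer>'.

d = (1, 23),  |d|² = 530;  R = 6+7 = 13,  c = 530−13² = 361
v_rel = (-1, 10),  |v_rel|² = 101;  v_rel·d = (-1)·(1) + (10)·(23) = 229
101·t² − 458·t + 361 = 0  ⇒  m = 229² − 101·361 = 15980
m = 15980 > 0,  v_rel·d = 229 > 0  ⇒  inside

inside=yes margin=15980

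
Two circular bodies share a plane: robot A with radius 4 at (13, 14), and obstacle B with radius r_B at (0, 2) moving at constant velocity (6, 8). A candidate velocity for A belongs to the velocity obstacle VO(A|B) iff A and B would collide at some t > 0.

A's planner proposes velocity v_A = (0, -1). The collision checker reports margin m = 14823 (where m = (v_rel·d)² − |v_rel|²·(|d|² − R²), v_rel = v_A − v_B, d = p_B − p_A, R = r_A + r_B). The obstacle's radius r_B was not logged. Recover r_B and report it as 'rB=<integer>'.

m = 14823
d = (-13, -12);  v_rel = (-6, -9),  |v_rel|² = 117
v_rel×d = (-6)·(-12) − (-9)·(-13) = -45
since m = R²·117 − (-45)²:  R² = (2025 + 14823) / 117 = 144
R = √144 = 12  ⇒  r_B = 12 − 4 = 8

rB=8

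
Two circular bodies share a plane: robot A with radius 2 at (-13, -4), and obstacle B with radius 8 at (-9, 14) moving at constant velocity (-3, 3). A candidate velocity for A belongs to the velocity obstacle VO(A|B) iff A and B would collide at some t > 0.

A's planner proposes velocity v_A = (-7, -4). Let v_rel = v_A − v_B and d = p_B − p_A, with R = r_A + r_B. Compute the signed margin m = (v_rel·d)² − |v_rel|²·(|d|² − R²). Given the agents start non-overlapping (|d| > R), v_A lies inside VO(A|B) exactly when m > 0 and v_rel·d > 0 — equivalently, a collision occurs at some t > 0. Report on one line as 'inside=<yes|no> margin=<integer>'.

d = (4, 18),  |d|² = 340;  R = 2+8 = 10,  c = 340−10² = 240
v_rel = (-4, -7),  |v_rel|² = 65;  v_rel·d = (-4)·(4) + (-7)·(18) = -142
65·t² + 284·t + 240 = 0  ⇒  m = (-142)² − 65·240 = 4564
m = 4564 > 0,  v_rel·d = -142 < 0  ⇒  outside

inside=no margin=4564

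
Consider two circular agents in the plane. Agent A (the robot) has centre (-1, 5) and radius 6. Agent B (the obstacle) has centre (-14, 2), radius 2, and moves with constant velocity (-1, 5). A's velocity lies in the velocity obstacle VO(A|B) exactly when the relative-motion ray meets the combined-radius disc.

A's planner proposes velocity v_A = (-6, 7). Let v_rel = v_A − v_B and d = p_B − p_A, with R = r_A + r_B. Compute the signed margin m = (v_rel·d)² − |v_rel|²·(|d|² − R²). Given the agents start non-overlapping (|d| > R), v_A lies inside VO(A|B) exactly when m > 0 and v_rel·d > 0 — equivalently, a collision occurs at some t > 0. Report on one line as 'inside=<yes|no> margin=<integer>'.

d = (-13, -3),  |d|² = 178;  R = 6+2 = 8,  c = 178−8² = 114
v_rel = (-5, 2),  |v_rel|² = 29;  v_rel·d = (-5)·(-13) + (2)·(-3) = 59
29·t² − 118·t + 114 = 0  ⇒  m = 59² − 29·114 = 175
m = 175 > 0,  v_rel·d = 59 > 0  ⇒  inside

inside=yes margin=175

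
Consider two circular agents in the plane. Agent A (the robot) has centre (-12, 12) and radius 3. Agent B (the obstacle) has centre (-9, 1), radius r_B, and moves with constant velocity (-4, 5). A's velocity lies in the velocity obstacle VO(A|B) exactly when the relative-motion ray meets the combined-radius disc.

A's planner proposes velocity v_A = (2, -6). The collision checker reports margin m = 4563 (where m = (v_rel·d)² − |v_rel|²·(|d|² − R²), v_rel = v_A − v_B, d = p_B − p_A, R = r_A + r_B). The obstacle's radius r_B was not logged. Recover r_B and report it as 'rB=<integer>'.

m = 4563
d = (3, -11);  v_rel = (6, -11),  |v_rel|² = 157
v_rel×d = (6)·(-11) − (-11)·(3) = -33
since m = R²·157 − (-33)²:  R² = (1089 + 4563) / 157 = 36
R = √36 = 6  ⇒  r_B = 6 − 3 = 3

rB=3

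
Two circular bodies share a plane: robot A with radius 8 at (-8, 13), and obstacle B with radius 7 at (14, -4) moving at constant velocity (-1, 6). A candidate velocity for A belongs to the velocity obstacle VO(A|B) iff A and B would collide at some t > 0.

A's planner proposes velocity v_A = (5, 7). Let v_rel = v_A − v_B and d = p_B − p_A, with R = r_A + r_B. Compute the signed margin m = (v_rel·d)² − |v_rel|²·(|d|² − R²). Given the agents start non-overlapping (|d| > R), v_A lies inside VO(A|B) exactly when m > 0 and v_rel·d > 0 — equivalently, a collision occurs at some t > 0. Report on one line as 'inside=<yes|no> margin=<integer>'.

d = (22, -17),  |d|² = 773;  R = 8+7 = 15,  c = 773−15² = 548
v_rel = (6, 1),  |v_rel|² = 37;  v_rel·d = (6)·(22) + (1)·(-17) = 115
37·t² − 230·t + 548 = 0  ⇒  m = 115² − 37·548 = -7051
m = -7051 < 0,  v_rel·d = 115 > 0  ⇒  outside

inside=no margin=-7051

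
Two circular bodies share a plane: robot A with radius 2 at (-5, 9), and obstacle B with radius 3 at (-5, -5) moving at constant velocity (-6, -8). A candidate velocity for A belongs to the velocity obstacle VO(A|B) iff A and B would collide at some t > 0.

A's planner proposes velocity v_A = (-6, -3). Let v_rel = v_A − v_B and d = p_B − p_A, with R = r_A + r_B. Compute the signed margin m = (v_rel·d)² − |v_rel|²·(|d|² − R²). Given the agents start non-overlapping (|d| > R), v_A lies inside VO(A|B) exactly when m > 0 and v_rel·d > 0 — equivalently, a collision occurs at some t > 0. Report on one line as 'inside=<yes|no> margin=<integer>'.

d = (0, -14),  |d|² = 196;  R = 2+3 = 5,  c = 196−5² = 171
v_rel = (0, 5),  |v_rel|² = 25;  v_rel·d = (0)·(0) + (5)·(-14) = -70
25·t² + 140·t + 171 = 0  ⇒  m = (-70)² − 25·171 = 625
m = 625 > 0,  v_rel·d = -70 < 0  ⇒  outside

inside=no margin=625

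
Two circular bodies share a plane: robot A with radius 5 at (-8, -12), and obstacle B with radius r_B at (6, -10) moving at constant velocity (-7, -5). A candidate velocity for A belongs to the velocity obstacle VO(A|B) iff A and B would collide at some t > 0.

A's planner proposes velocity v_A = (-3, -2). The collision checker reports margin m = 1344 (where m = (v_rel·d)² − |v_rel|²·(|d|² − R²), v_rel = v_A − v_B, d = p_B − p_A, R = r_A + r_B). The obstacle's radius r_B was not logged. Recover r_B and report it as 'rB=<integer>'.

m = 1344
d = (14, 2);  v_rel = (4, 3),  |v_rel|² = 25
v_rel×d = (4)·(2) − (3)·(14) = -34
since m = R²·25 − (-34)²:  R² = (1156 + 1344) / 25 = 100
R = √100 = 10  ⇒  r_B = 10 − 5 = 5

rB=5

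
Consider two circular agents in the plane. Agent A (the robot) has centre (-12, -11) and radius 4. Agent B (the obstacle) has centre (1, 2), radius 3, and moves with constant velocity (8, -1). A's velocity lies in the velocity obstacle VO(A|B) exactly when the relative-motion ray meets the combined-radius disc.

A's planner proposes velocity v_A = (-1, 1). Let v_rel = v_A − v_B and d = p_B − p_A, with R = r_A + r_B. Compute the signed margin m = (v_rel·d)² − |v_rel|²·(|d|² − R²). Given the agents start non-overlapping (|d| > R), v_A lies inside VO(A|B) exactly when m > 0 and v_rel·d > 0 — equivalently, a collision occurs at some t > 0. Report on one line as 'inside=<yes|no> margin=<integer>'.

d = (13, 13),  |d|² = 338;  R = 4+3 = 7,  c = 338−7² = 289
v_rel = (-9, 2),  |v_rel|² = 85;  v_rel·d = (-9)·(13) + (2)·(13) = -91
85·t² + 182·t + 289 = 0  ⇒  m = (-91)² − 85·289 = -16284
m = -16284 < 0,  v_rel·d = -91 < 0  ⇒  outside

inside=no margin=-16284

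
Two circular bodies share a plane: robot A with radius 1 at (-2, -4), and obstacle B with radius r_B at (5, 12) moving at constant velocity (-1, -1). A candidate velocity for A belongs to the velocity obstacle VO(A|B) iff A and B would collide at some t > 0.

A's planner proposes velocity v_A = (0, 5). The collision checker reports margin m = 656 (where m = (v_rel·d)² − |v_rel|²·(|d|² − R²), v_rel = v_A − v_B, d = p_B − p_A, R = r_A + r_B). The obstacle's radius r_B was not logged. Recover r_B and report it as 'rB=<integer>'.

m = 656
d = (7, 16);  v_rel = (1, 6),  |v_rel|² = 37
v_rel×d = (1)·(16) − (6)·(7) = -26
since m = R²·37 − (-26)²:  R² = (676 + 656) / 37 = 36
R = √36 = 6  ⇒  r_B = 6 − 1 = 5

rB=5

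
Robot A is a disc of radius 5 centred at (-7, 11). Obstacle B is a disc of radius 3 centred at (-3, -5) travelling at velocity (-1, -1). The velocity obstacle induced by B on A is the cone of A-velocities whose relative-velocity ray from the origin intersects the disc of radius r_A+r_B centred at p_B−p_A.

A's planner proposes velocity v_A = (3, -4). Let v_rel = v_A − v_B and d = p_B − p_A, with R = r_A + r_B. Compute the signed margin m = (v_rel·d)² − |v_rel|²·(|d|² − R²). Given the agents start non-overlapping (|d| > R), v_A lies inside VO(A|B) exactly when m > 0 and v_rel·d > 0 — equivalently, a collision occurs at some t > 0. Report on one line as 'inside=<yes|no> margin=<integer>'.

d = (4, -16),  |d|² = 272;  R = 5+3 = 8,  c = 272−8² = 208
v_rel = (4, -3),  |v_rel|² = 25;  v_rel·d = (4)·(4) + (-3)·(-16) = 64
25·t² − 128·t + 208 = 0  ⇒  m = 64² − 25·208 = -1104
m = -1104 < 0,  v_rel·d = 64 > 0  ⇒  outside

inside=no margin=-1104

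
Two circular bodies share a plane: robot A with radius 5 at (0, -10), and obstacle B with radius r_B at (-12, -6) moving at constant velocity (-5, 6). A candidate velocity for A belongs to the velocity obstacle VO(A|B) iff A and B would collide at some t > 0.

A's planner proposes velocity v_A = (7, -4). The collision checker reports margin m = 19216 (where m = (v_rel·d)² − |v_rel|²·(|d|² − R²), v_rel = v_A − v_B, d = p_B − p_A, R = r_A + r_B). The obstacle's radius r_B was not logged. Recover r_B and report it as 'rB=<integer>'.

m = 19216
d = (-12, 4);  v_rel = (12, -10),  |v_rel|² = 244
v_rel×d = (12)·(4) − (-10)·(-12) = -72
since m = R²·244 − (-72)²:  R² = (5184 + 19216) / 244 = 100
R = √100 = 10  ⇒  r_B = 10 − 5 = 5

rB=5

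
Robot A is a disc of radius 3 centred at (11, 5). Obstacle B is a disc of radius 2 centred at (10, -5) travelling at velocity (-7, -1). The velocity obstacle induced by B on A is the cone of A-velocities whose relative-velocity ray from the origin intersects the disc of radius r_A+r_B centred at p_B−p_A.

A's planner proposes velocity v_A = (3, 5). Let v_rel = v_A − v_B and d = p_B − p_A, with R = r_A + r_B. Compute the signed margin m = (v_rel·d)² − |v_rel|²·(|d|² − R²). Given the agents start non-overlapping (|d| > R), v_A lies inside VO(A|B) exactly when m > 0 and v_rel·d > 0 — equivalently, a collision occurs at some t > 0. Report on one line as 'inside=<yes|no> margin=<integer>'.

d = (-1, -10),  |d|² = 101;  R = 3+2 = 5,  c = 101−5² = 76
v_rel = (10, 6),  |v_rel|² = 136;  v_rel·d = (10)·(-1) + (6)·(-10) = -70
136·t² + 140·t + 76 = 0  ⇒  m = (-70)² − 136·76 = -5436
m = -5436 < 0,  v_rel·d = -70 < 0  ⇒  outside

inside=no margin=-5436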